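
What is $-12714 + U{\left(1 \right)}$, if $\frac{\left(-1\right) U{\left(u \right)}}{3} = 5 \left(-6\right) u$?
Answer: $-12624$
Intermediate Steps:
$U{\left(u \right)} = 90 u$ ($U{\left(u \right)} = - 3 \cdot 5 \left(-6\right) u = - 3 \left(- 30 u\right) = 90 u$)
$-12714 + U{\left(1 \right)} = -12714 + 90 \cdot 1 = -12714 + 90 = -12624$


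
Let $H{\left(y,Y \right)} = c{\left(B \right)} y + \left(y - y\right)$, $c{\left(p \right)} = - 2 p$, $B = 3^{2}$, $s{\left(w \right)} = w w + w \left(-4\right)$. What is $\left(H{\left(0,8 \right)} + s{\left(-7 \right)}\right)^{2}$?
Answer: $5929$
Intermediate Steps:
$s{\left(w \right)} = w^{2} - 4 w$
$B = 9$
$H{\left(y,Y \right)} = - 18 y$ ($H{\left(y,Y \right)} = \left(-2\right) 9 y + \left(y - y\right) = - 18 y + 0 = - 18 y$)
$\left(H{\left(0,8 \right)} + s{\left(-7 \right)}\right)^{2} = \left(\left(-18\right) 0 - 7 \left(-4 - 7\right)\right)^{2} = \left(0 - -77\right)^{2} = \left(0 + 77\right)^{2} = 77^{2} = 5929$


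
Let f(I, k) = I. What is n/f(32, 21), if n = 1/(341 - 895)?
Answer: -1/17728 ≈ -5.6408e-5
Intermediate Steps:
n = -1/554 (n = 1/(-554) = -1/554 ≈ -0.0018051)
n/f(32, 21) = -1/554/32 = -1/554*1/32 = -1/17728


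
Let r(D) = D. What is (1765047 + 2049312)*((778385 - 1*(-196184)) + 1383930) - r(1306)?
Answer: 8996161885835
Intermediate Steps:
(1765047 + 2049312)*((778385 - 1*(-196184)) + 1383930) - r(1306) = (1765047 + 2049312)*((778385 - 1*(-196184)) + 1383930) - 1*1306 = 3814359*((778385 + 196184) + 1383930) - 1306 = 3814359*(974569 + 1383930) - 1306 = 3814359*2358499 - 1306 = 8996161887141 - 1306 = 8996161885835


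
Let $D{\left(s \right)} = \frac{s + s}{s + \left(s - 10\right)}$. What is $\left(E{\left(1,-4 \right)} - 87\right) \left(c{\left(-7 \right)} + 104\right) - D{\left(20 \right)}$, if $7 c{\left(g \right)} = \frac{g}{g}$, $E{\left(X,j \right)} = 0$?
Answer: $- \frac{190297}{21} \approx -9061.8$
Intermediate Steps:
$D{\left(s \right)} = \frac{2 s}{-10 + 2 s}$ ($D{\left(s \right)} = \frac{2 s}{s + \left(-10 + s\right)} = \frac{2 s}{-10 + 2 s}$)
$c{\left(g \right)} = \frac{1}{7}$ ($c{\left(g \right)} = \frac{g \frac{1}{g}}{7} = \frac{1}{7} \cdot 1 = \frac{1}{7}$)
$\left(E{\left(1,-4 \right)} - 87\right) \left(c{\left(-7 \right)} + 104\right) - D{\left(20 \right)} = \left(0 - 87\right) \left(\frac{1}{7} + 104\right) - \frac{20}{-5 + 20} = \left(-87\right) \frac{729}{7} - \frac{20}{15} = - \frac{63423}{7} - 20 \cdot \frac{1}{15} = - \frac{63423}{7} - \frac{4}{3} = - \frac{190297}{21}$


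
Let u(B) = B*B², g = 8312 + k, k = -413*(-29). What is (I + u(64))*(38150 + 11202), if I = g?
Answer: 13938633416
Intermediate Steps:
k = 11977
g = 20289 (g = 8312 + 11977 = 20289)
I = 20289
u(B) = B³
(I + u(64))*(38150 + 11202) = (20289 + 64³)*(38150 + 11202) = (20289 + 262144)*49352 = 282433*49352 = 13938633416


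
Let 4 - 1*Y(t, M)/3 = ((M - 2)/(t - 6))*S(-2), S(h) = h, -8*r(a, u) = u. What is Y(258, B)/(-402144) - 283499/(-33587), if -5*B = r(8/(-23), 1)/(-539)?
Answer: 103235637122947267/12230687069314560 ≈ 8.4407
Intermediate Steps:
r(a, u) = -u/8
B = -1/21560 (B = -(-1/8*1)/(5*(-539)) = -(-1)*(-1)/(40*539) = -1/5*1/4312 = -1/21560 ≈ -4.6382e-5)
Y(t, M) = 12 + 6*(-2 + M)/(-6 + t) (Y(t, M) = 12 - 3*(M - 2)/(t - 6)*(-2) = 12 - 3*(-2 + M)/(-6 + t)*(-2) = 12 - (-6)*(-2 + M)/(-6 + t) = 12 + 6*(-2 + M)/(-6 + t))
Y(258, B)/(-402144) - 283499/(-33587) = (6*(-14 - 1/21560 + 2*258)/(-6 + 258))/(-402144) - 283499/(-33587) = (6*(-14 - 1/21560 + 516)/252)*(-1/402144) - 283499*(-1/33587) = (6*(1/252)*(10823119/21560))*(-1/402144) + 283499/33587 = (10823119/905520)*(-1/402144) + 283499/33587 = -10823119/364149434880 + 283499/33587 = 103235637122947267/12230687069314560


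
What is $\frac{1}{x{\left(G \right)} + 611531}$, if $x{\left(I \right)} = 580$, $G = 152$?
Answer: $\frac{1}{612111} \approx 1.6337 \cdot 10^{-6}$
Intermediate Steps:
$\frac{1}{x{\left(G \right)} + 611531} = \frac{1}{580 + 611531} = \frac{1}{612111}$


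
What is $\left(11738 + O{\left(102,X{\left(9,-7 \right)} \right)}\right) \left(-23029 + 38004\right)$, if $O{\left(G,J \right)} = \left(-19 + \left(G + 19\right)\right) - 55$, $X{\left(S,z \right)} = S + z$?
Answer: $176480375$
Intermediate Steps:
$O{\left(G,J \right)} = -55 + G$ ($O{\left(G,J \right)} = \left(-19 + \left(19 + G\right)\right) - 55 = G - 55 = -55 + G$)
$\left(11738 + O{\left(102,X{\left(9,-7 \right)} \right)}\right) \left(-23029 + 38004\right) = \left(11738 + \left(-55 + 102\right)\right) \left(-23029 + 38004\right) = \left(11738 + 47\right) 14975 = 11785 \cdot 14975 = 176480375$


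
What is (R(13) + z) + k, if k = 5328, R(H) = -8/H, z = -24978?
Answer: -255458/13 ≈ -19651.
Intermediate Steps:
(R(13) + z) + k = (-8/13 - 24978) + 5328 = -324722/13 + 5328 = -255458/13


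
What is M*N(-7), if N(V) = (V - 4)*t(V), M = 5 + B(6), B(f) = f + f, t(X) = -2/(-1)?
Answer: -374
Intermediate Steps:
t(X) = 2 (t(X) = -2*(-1) = 2)
B(f) = 2*f
M = 17 (M = 5 + 2*6 = 5 + 12 = 17)
N(V) = -8 + 2*V (N(V) = (V - 4)*2 = (-4 + V)*2 = -8 + 2*V)
M*N(-7) = 17*(-8 + 2*(-7)) = 17*(-8 - 14) = 17*(-22) = -374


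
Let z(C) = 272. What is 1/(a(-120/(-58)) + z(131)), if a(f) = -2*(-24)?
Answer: 1/320 ≈ 0.0031250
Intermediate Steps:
a(f) = 48
1/(a(-120/(-58)) + z(131)) = 1/(48 + 272) = 1/320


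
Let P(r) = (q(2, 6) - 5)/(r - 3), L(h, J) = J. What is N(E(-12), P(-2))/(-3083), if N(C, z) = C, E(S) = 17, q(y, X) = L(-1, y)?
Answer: -17/3083 ≈ -0.0055141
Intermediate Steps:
q(y, X) = y
P(r) = -3/(-3 + r) (P(r) = (2 - 5)/(r - 3) = -3/(-3 + r))
N(E(-12), P(-2))/(-3083) = 17/(-3083) = 17*(-1/3083) = -17/3083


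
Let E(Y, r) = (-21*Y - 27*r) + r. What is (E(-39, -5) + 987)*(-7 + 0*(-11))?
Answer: -13552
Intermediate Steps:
E(Y, r) = -26*r - 21*Y (E(Y, r) = (-27*r - 21*Y) + r = -26*r - 21*Y)
(E(-39, -5) + 987)*(-7 + 0*(-11)) = ((-26*(-5) - 21*(-39)) + 987)*(-7 + 0*(-11)) = ((130 + 819) + 987)*(-7 + 0) = (949 + 987)*(-7) = 1936*(-7) = -13552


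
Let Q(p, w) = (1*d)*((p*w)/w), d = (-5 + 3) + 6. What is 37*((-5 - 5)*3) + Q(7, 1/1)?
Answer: -1082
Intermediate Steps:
d = 4 (d = -2 + 6 = 4)
Q(p, w) = 4*p (Q(p, w) = (1*4)*((p*w)/w) = 4*p)
37*((-5 - 5)*3) + Q(7, 1/1) = 37*((-5 - 5)*3) + 4*7 = 37*(-10*3) + 28 = 37*(-30) + 28 = -1110 + 28 = -1082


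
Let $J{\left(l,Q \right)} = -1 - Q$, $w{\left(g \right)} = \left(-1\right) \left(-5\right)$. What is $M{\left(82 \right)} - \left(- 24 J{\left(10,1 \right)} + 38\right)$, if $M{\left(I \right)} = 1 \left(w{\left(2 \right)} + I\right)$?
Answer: $1$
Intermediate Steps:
$w{\left(g \right)} = 5$
$M{\left(I \right)} = 5 + I$ ($M{\left(I \right)} = 1 \left(5 + I\right) = 5 + I$)
$M{\left(82 \right)} - \left(- 24 J{\left(10,1 \right)} + 38\right) = \left(5 + 82\right) - \left(- 24 \left(-1 - 1\right) + 38\right) = 87 - \left(- 24 \left(-1 - 1\right) + 38\right) = 87 - \left(\left(-24\right) \left(-2\right) + 38\right) = 87 - \left(48 + 38\right) = 87 - 86 = 1$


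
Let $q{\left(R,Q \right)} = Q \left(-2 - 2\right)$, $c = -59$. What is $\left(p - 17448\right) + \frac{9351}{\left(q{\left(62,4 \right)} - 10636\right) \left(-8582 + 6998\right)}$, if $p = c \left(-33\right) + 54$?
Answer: $- \frac{28959293105}{1874752} \approx -15447.0$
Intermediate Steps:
$q{\left(R,Q \right)} = - 4 Q$ ($q{\left(R,Q \right)} = Q \left(-4\right) = - 4 Q$)
$p = 2001$ ($p = \left(-59\right) \left(-33\right) + 54 = 1947 + 54 = 2001$)
$\left(p - 17448\right) + \frac{9351}{\left(q{\left(62,4 \right)} - 10636\right) \left(-8582 + 6998\right)} = \left(2001 - 17448\right) + \frac{9351}{\left(\left(-4\right) 4 - 10636\right) \left(-8582 + 6998\right)} = -15447 + \frac{9351}{\left(-16 - 10636\right) \left(-1584\right)} = -15447 + \frac{9351}{\left(-10652\right) \left(-1584\right)} = -15447 + \frac{9351}{16872768} = -15447 + 9351 \cdot \frac{1}{16872768} = -15447 + \frac{1039}{1874752} = - \frac{28959293105}{1874752}$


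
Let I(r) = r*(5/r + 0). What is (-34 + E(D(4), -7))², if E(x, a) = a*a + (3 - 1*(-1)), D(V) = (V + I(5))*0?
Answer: 361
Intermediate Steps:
I(r) = 5 (I(r) = r*(5/r) = 5)
D(V) = 0 (D(V) = (V + 5)*0 = (5 + V)*0 = 0)
E(x, a) = 4 + a² (E(x, a) = a² + (3 + 1) = a² + 4 = 4 + a²)
(-34 + E(D(4), -7))² = (-34 + (4 + (-7)²))² = (-34 + (4 + 49))² = (-34 + 53)² = 19² = 361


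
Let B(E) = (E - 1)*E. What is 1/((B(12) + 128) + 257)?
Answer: 1/517 ≈ 0.0019342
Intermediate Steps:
B(E) = E*(-1 + E) (B(E) = (-1 + E)*E = E*(-1 + E))
1/((B(12) + 128) + 257) = 1/((12*(-1 + 12) + 128) + 257) = 1/((12*11 + 128) + 257) = 1/((132 + 128) + 257) = 1/(260 + 257) = 1/517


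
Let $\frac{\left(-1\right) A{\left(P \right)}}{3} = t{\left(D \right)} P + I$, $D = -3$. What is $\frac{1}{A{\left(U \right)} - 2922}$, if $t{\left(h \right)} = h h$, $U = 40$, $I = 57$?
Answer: $- \frac{1}{4173} \approx -0.00023964$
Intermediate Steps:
$t{\left(h \right)} = h^{2}$
$A{\left(P \right)} = -171 - 27 P$ ($A{\left(P \right)} = - 3 \left(\left(-3\right)^{2} P + 57\right) = - 3 \left(9 P + 57\right) = - 3 \left(57 + 9 P\right) = -171 - 27 P$)
$\frac{1}{A{\left(U \right)} - 2922} = \frac{1}{\left(-171 - 1080\right) - 2922} = \frac{1}{-1251 - 2922} = \frac{1}{-4173} = - \frac{1}{4173}$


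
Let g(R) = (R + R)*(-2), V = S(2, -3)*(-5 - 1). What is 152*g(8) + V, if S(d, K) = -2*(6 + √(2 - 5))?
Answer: -4792 + 12*I*√3 ≈ -4792.0 + 20.785*I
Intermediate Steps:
S(d, K) = -12 - 2*I*√3 (S(d, K) = -2*(6 + √(-3)) = -2*(6 + I*√3) = -12 - 2*I*√3)
V = 72 + 12*I*√3 (V = (-12 - 2*I*√3)*(-5 - 1) = (-12 - 2*I*√3)*(-6) = 72 + 12*I*√3 ≈ 72.0 + 20.785*I)
g(R) = -4*R (g(R) = (2*R)*(-2) = -4*R)
152*g(8) + V = 152*(-4*8) + (72 + 12*I*√3) = 152*(-32) + (72 + 12*I*√3) = -4864 + (72 + 12*I*√3) = -4792 + 12*I*√3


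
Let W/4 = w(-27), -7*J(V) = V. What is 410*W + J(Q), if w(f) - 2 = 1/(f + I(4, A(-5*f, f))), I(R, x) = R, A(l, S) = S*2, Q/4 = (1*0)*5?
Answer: 73800/23 ≈ 3208.7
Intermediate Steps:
Q = 0 (Q = 4*((1*0)*5) = 4*(0*5) = 4*0 = 0)
A(l, S) = 2*S
J(V) = -V/7
w(f) = 2 + 1/(4 + f) (w(f) = 2 + 1/(f + 4) = 2 + 1/(4 + f))
W = 180/23 (W = 4*((9 + 2*(-27))/(4 - 27)) = 4*((9 - 54)/(-23)) = 4*(-1/23*(-45)) = 4*(45/23) = 180/23 ≈ 7.8261)
410*W + J(Q) = 410*(180/23) - ⅐*0 = 73800/23 + 0 = 73800/23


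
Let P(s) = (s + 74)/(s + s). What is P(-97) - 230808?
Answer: -44776729/194 ≈ -2.3081e+5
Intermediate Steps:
P(s) = (74 + s)/(2*s) (P(s) = (74 + s)/((2*s)) = (74 + s)*(1/(2*s)) = (74 + s)/(2*s))
P(-97) - 230808 = (½)*(74 - 97)/(-97) - 230808 = (½)*(-1/97)*(-23) - 230808 = 23/194 - 230808 = -44776729/194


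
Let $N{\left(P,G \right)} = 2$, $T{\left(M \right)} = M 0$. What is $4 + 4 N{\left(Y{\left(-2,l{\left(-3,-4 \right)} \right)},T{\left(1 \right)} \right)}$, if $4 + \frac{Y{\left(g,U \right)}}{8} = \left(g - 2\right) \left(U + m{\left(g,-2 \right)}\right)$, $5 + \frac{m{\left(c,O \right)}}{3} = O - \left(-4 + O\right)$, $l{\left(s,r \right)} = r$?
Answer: $12$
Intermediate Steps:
$m{\left(c,O \right)} = -3$ ($m{\left(c,O \right)} = -15 + 3 \left(O - \left(-4 + O\right)\right) = -15 + 3 \cdot 4 = -15 + 12 = -3$)
$T{\left(M \right)} = 0$
$Y{\left(g,U \right)} = -32 + 8 \left(-3 + U\right) \left(-2 + g\right)$ ($Y{\left(g,U \right)} = -32 + 8 \left(g - 2\right) \left(U - 3\right) = -32 + 8 \left(-2 + g\right) \left(-3 + U\right) = -32 + 8 \left(-3 + U\right) \left(-2 + g\right)$)
$4 + 4 N{\left(Y{\left(-2,l{\left(-3,-4 \right)} \right)},T{\left(1 \right)} \right)} = 4 + 4 \cdot 2 = 4 + 8 = 12$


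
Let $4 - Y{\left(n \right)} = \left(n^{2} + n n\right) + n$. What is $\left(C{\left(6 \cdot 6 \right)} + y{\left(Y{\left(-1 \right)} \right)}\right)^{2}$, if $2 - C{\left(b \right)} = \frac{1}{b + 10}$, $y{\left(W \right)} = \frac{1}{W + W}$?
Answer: $\frac{21904}{4761} \approx 4.6007$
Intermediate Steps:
$Y{\left(n \right)} = 4 - n - 2 n^{2}$ ($Y{\left(n \right)} = 4 - \left(\left(n^{2} + n n\right) + n\right) = 4 - \left(\left(n^{2} + n^{2}\right) + n\right) = 4 - \left(2 n^{2} + n\right) = 4 - \left(n + 2 n^{2}\right) = 4 - n - 2 n^{2}$)
$y{\left(W \right)} = \frac{1}{2 W}$
$C{\left(b \right)} = 2 - \frac{1}{10 + b}$ ($C{\left(b \right)} = 2 - \frac{1}{b + 10} = 2 - \frac{1}{10 + b}$)
$\left(C{\left(6 \cdot 6 \right)} + y{\left(Y{\left(-1 \right)} \right)}\right)^{2} = \left(\frac{19 + 2 \cdot 6 \cdot 6}{10 + 6 \cdot 6} + \frac{1}{2 \left(4 - -1 - 2 \left(-1\right)^{2}\right)}\right)^{2} = \left(\frac{19 + 2 \cdot 36}{10 + 36} + \frac{1}{2 \left(4 + 1 - 2\right)}\right)^{2} = \left(\frac{19 + 72}{46} + \frac{1}{2 \left(4 + 1 - 2\right)}\right)^{2} = \left(\frac{1}{46} \cdot 91 + \frac{1}{2 \cdot 3}\right)^{2} = \left(\frac{91}{46} + \frac{1}{2} \cdot \frac{1}{3}\right)^{2} = \left(\frac{91}{46} + \frac{1}{6}\right)^{2} = \left(\frac{148}{69}\right)^{2} = \frac{21904}{4761}$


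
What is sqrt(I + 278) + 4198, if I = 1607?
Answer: 4198 + sqrt(1885) ≈ 4241.4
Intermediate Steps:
sqrt(I + 278) + 4198 = sqrt(1607 + 278) + 4198 = sqrt(1885) + 4198 = 4198 + sqrt(1885)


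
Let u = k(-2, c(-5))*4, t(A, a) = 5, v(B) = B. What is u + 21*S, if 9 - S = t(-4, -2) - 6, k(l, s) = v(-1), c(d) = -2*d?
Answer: 206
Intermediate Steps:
k(l, s) = -1
u = -4 (u = -1*4 = -4)
S = 10 (S = 9 - (5 - 6) = 9 - 1*(-1) = 9 + 1 = 10)
u + 21*S = -4 + 21*10 = -4 + 210 = 206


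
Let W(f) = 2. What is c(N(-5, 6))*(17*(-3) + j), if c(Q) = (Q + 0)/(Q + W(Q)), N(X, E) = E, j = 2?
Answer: -147/4 ≈ -36.750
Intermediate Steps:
c(Q) = Q/(2 + Q) (c(Q) = (Q + 0)/(Q + 2) = Q/(2 + Q))
c(N(-5, 6))*(17*(-3) + j) = (6/(2 + 6))*(17*(-3) + 2) = (6/8)*(-51 + 2) = (6*(⅛))*(-49) = (¾)*(-49) = -147/4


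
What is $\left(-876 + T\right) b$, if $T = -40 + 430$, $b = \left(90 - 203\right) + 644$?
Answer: $-258066$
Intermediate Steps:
$b = 531$ ($b = \left(90 - 203\right) + 644 = -113 + 644 = 531$)
$T = 390$
$\left(-876 + T\right) b = \left(-876 + 390\right) 531 = \left(-486\right) 531 = -258066$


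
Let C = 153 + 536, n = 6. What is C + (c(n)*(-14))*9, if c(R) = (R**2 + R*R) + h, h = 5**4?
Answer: -87133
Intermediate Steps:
h = 625
c(R) = 625 + 2*R**2 (c(R) = (R**2 + R*R) + 625 = (R**2 + R**2) + 625 = 2*R**2 + 625 = 625 + 2*R**2)
C = 689
C + (c(n)*(-14))*9 = 689 + ((625 + 2*6**2)*(-14))*9 = 689 + ((625 + 2*36)*(-14))*9 = 689 + ((625 + 72)*(-14))*9 = 689 + (697*(-14))*9 = 689 - 9758*9 = 689 - 87822 = -87133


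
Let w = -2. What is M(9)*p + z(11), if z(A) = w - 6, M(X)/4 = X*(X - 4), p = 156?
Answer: 28072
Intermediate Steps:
M(X) = 4*X*(-4 + X) (M(X) = 4*(X*(X - 4)) = 4*(X*(-4 + X)) = 4*X*(-4 + X))
z(A) = -8 (z(A) = -2 - 6 = -8)
M(9)*p + z(11) = (4*9*(-4 + 9))*156 - 8 = (4*9*5)*156 - 8 = 180*156 - 8 = 28080 - 8 = 28072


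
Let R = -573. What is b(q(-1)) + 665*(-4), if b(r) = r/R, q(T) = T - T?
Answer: -2660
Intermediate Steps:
q(T) = 0
b(r) = -r/573 (b(r) = r/(-573) = r*(-1/573) = -r/573)
b(q(-1)) + 665*(-4) = -1/573*0 + 665*(-4) = 0 - 2660 = -2660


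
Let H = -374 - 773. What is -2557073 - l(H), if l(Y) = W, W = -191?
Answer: -2556882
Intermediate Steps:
H = -1147
l(Y) = -191
-2557073 - l(H) = -2557073 - 1*(-191) = -2557073 + 191 = -2556882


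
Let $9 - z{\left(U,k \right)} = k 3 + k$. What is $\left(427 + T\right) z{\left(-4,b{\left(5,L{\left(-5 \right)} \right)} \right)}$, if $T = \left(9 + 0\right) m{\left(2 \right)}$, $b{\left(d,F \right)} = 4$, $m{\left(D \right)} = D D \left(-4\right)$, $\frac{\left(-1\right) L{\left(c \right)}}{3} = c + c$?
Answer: $-1981$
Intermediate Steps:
$L{\left(c \right)} = - 6 c$ ($L{\left(c \right)} = - 3 \left(c + c\right) = - 3 \cdot 2 c = - 6 c$)
$m{\left(D \right)} = - 4 D^{2}$ ($m{\left(D \right)} = D^{2} \left(-4\right) = - 4 D^{2}$)
$z{\left(U,k \right)} = 9 - 4 k$ ($z{\left(U,k \right)} = 9 - \left(k 3 + k\right) = 9 - \left(3 k + k\right) = 9 - 4 k$)
$T = -144$ ($T = \left(9 + 0\right) \left(- 4 \cdot 2^{2}\right) = 9 \left(\left(-4\right) 4\right) = 9 \left(-16\right) = -144$)
$\left(427 + T\right) z{\left(-4,b{\left(5,L{\left(-5 \right)} \right)} \right)} = \left(427 - 144\right) \left(9 - 16\right) = 283 \left(9 - 16\right) = 283 \left(-7\right) = -1981$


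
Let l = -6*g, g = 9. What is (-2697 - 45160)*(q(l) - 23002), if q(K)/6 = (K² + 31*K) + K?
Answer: 759682018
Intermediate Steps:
l = -54 (l = -6*9 = -54)
q(K) = 6*K² + 192*K (q(K) = 6*((K² + 31*K) + K) = 6*(K² + 32*K) = 6*K² + 192*K)
(-2697 - 45160)*(q(l) - 23002) = (-2697 - 45160)*(6*(-54)*(32 - 54) - 23002) = -47857*(6*(-54)*(-22) - 23002) = -47857*(7128 - 23002) = -47857*(-15874) = 759682018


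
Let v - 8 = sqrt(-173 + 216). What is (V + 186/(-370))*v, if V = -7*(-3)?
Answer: 30336/185 + 3792*sqrt(43)/185 ≈ 298.39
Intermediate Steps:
v = 8 + sqrt(43) (v = 8 + sqrt(-173 + 216) = 8 + sqrt(43) ≈ 14.557)
V = 21
(V + 186/(-370))*v = (21 + 186/(-370))*(8 + sqrt(43)) = (21 + 186*(-1/370))*(8 + sqrt(43)) = (21 - 93/185)*(8 + sqrt(43)) = 3792*(8 + sqrt(43))/185 = 30336/185 + 3792*sqrt(43)/185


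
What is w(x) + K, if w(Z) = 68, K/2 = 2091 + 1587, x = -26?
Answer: 7424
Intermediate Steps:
K = 7356 (K = 2*(2091 + 1587) = 2*3678 = 7356)
w(x) + K = 68 + 7356 = 7424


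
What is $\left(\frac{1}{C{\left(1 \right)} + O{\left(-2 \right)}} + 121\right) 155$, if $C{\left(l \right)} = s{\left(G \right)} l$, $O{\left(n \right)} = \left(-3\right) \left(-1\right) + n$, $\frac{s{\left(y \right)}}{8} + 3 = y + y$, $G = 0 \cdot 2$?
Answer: $\frac{431210}{23} \approx 18748.0$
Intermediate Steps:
$G = 0$
$s{\left(y \right)} = -24 + 16 y$ ($s{\left(y \right)} = -24 + 8 \left(y + y\right) = -24 + 8 \cdot 2 y = -24 + 16 y$)
$O{\left(n \right)} = 3 + n$
$C{\left(l \right)} = - 24 l$ ($C{\left(l \right)} = \left(-24 + 16 \cdot 0\right) l = \left(-24 + 0\right) l = - 24 l$)
$\left(\frac{1}{C{\left(1 \right)} + O{\left(-2 \right)}} + 121\right) 155 = \left(\frac{1}{\left(-24\right) 1 + \left(3 - 2\right)} + 121\right) 155 = \left(\frac{1}{-24 + 1} + 121\right) 155 = \left(\frac{1}{-23} + 121\right) 155 = \left(- \frac{1}{23} + 121\right) 155 = \frac{2782}{23} \cdot 155 = \frac{431210}{23}$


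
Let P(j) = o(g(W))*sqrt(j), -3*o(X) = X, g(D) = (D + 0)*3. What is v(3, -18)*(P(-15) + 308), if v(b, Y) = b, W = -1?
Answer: 924 + 3*I*sqrt(15) ≈ 924.0 + 11.619*I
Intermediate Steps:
g(D) = 3*D (g(D) = D*3 = 3*D)
o(X) = -X/3
P(j) = sqrt(j) (P(j) = (-(-1))*sqrt(j) = (-1/3*(-3))*sqrt(j) = 1*sqrt(j) = sqrt(j))
v(3, -18)*(P(-15) + 308) = 3*(sqrt(-15) + 308) = 3*(I*sqrt(15) + 308) = 3*(308 + I*sqrt(15)) = 924 + 3*I*sqrt(15)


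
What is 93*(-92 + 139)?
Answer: 4371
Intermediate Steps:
93*(-92 + 139) = 93*47 = 4371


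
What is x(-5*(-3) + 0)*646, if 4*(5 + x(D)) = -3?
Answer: -7429/2 ≈ -3714.5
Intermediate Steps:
x(D) = -23/4 (x(D) = -5 + (1/4)*(-3) = -5 - 3/4 = -23/4)
x(-5*(-3) + 0)*646 = -23/4*646 = -7429/2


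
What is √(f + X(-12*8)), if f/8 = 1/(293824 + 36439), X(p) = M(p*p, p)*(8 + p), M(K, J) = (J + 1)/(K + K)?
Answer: √113988050789221/15852624 ≈ 0.67349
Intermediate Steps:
M(K, J) = (1 + J)/(2*K) (M(K, J) = (1 + J)/((2*K)) = (1 + J)*(1/(2*K)) = (1 + J)/(2*K))
X(p) = (1 + p)*(8 + p)/(2*p²) (X(p) = ((1 + p)/(2*((p*p))))*(8 + p) = ((1 + p)/(2*(p²)))*(8 + p) = ((1 + p)/(2*p²))*(8 + p) = (1 + p)*(8 + p)/(2*p²))
f = 8/330263 (f = 8/(293824 + 36439) = 8/330263 ≈ 2.4223e-5)
√(f + X(-12*8)) = √(8/330263 + (1 - 12*8)*(8 - 12*8)/(2*(-12*8)²)) = √(8/330263 + (½)*(1 - 96)*(8 - 96)/(-96)²) = √(8/330263 + (½)*(1/9216)*(-95)*(-88)) = √(8/330263 + 1045/2304) = √(345143267/760925952) = √113988050789221/15852624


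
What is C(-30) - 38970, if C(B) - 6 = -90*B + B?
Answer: -36294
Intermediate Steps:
C(B) = 6 - 89*B (C(B) = 6 + (-90*B + B) = 6 - 89*B)
C(-30) - 38970 = (6 - 89*(-30)) - 38970 = (6 + 2670) - 38970 = 2676 - 38970 = -36294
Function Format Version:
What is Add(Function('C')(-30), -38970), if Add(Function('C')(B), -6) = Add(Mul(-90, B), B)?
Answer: -36294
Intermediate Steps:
Function('C')(B) = Add(6, Mul(-89, B)) (Function('C')(B) = Add(6, Add(Mul(-90, B), B)) = Add(6, Mul(-89, B)))
Add(Function('C')(-30), -38970) = Add(Add(6, Mul(-89, -30)), -38970) = Add(Add(6, 2670), -38970) = Add(2676, -38970) = -36294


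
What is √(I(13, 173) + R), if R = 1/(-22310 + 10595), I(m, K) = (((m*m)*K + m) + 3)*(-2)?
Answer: I*√8029435121565/11715 ≈ 241.88*I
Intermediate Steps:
I(m, K) = -6 - 2*m - 2*K*m² (I(m, K) = ((m²*K + m) + 3)*(-2) = ((K*m² + m) + 3)*(-2) = ((m + K*m²) + 3)*(-2) = (3 + m + K*m²)*(-2) = -6 - 2*m - 2*K*m²)
R = -1/11715 (R = 1/(-11715) = -1/11715 ≈ -8.5361e-5)
√(I(13, 173) + R) = √((-6 - 2*13 - 2*173*13²) - 1/11715) = √((-6 - 26 - 2*173*169) - 1/11715) = √((-6 - 26 - 58474) - 1/11715) = √(-58506 - 1/11715) = √(-685397791/11715) = I*√8029435121565/11715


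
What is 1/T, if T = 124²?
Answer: 1/15376 ≈ 6.5036e-5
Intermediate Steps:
T = 15376
1/T = 1/15376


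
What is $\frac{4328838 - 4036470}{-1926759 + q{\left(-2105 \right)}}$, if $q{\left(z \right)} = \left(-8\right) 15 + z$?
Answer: $- \frac{36546}{241123} \approx -0.15157$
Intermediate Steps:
$q{\left(z \right)} = -120 + z$
$\frac{4328838 - 4036470}{-1926759 + q{\left(-2105 \right)}} = \frac{4328838 - 4036470}{-1926759 - 2225} = \frac{292368}{-1926759 - 2225} = \frac{292368}{-1928984} = 292368 \left(- \frac{1}{1928984}\right) = - \frac{36546}{241123}$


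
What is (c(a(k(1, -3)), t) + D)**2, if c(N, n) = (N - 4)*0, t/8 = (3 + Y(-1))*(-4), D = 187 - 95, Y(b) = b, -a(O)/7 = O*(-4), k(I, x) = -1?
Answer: 8464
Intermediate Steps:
a(O) = 28*O (a(O) = -7*O*(-4) = -(-28)*O = 28*O)
D = 92
t = -64 (t = 8*((3 - 1)*(-4)) = 8*(2*(-4)) = 8*(-8) = -64)
c(N, n) = 0 (c(N, n) = (-4 + N)*0 = 0)
(c(a(k(1, -3)), t) + D)**2 = (0 + 92)**2 = 92**2 = 8464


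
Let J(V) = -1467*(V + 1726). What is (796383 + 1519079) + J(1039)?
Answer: -1740793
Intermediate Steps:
J(V) = -2532042 - 1467*V (J(V) = -1467*(1726 + V) = -2532042 - 1467*V)
(796383 + 1519079) + J(1039) = (796383 + 1519079) + (-2532042 - 1467*1039) = 2315462 + (-2532042 - 1524213) = 2315462 - 4056255 = -1740793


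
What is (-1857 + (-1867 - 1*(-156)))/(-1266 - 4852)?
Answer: 1784/3059 ≈ 0.58320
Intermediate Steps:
(-1857 + (-1867 - 1*(-156)))/(-1266 - 4852) = (-1857 + (-1867 + 156))/(-6118) = (-1857 - 1711)*(-1/6118) = -3568*(-1/6118) = 1784/3059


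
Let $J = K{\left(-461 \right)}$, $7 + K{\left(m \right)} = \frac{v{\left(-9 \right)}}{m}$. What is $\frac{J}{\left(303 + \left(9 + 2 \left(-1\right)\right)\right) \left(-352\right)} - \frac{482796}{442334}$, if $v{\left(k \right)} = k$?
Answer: $- \frac{6071325261977}{5562827770720} \approx -1.0914$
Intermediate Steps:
$K{\left(m \right)} = -7 - \frac{9}{m}$
$J = - \frac{3218}{461}$ ($J = -7 - \frac{9}{-461} = -7 - - \frac{9}{461} = -7 + \frac{9}{461} = - \frac{3218}{461} \approx -6.9805$)
$\frac{J}{\left(303 + \left(9 + 2 \left(-1\right)\right)\right) \left(-352\right)} - \frac{482796}{442334} = - \frac{3218}{461 \left(303 + \left(9 + 2 \left(-1\right)\right)\right) \left(-352\right)} - \frac{482796}{442334} = - \frac{3218}{461 \left(303 + \left(9 - 2\right)\right) \left(-352\right)} - \frac{241398}{221167} = - \frac{3218}{461 \left(303 + 7\right) \left(-352\right)} - \frac{241398}{221167} = - \frac{3218}{461 \cdot 310 \left(-352\right)} - \frac{241398}{221167} = - \frac{3218}{461 \left(-109120\right)} - \frac{241398}{221167} = \left(- \frac{3218}{461}\right) \left(- \frac{1}{109120}\right) - \frac{241398}{221167} = \frac{1609}{25152160} - \frac{241398}{221167} = - \frac{6071325261977}{5562827770720}$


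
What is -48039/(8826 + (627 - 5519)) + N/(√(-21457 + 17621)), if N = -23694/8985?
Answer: -48039/3934 + 3949*I*√959/2872205 ≈ -12.211 + 0.042578*I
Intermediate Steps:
N = -7898/2995 (N = -23694*1/8985 = -7898/2995 ≈ -2.6371)
-48039/(8826 + (627 - 5519)) + N/(√(-21457 + 17621)) = -48039/(8826 + (627 - 5519)) - 7898/(2995*√(-21457 + 17621)) = -48039/(8826 - 4892) - 7898*(-I*√959/1918)/2995 = -48039/3934 - 7898*(-I*√959/1918)/2995 = -48039*1/3934 - (-3949)*I*√959/2872205 = -48039/3934 + 3949*I*√959/2872205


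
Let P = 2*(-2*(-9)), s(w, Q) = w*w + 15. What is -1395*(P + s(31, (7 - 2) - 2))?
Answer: -1411740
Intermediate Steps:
s(w, Q) = 15 + w² (s(w, Q) = w² + 15 = 15 + w²)
P = 36 (P = 2*18 = 36)
-1395*(P + s(31, (7 - 2) - 2)) = -1395*(36 + (15 + 31²)) = -1395*(36 + (15 + 961)) = -1395*(36 + 976) = -1395*1012 = -1411740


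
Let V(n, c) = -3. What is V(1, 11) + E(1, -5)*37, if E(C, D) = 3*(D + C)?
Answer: -447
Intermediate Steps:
E(C, D) = 3*C + 3*D (E(C, D) = 3*(C + D) = 3*C + 3*D)
V(1, 11) + E(1, -5)*37 = -3 + (3*1 + 3*(-5))*37 = -3 + (3 - 15)*37 = -3 - 12*37 = -3 - 444 = -447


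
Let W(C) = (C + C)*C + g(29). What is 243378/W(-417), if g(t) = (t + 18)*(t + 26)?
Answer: 243378/350363 ≈ 0.69464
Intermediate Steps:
g(t) = (18 + t)*(26 + t)
W(C) = 2585 + 2*C² (W(C) = (C + C)*C + (468 + 29² + 44*29) = (2*C)*C + (468 + 841 + 1276) = 2*C² + 2585 = 2585 + 2*C²)
243378/W(-417) = 243378/(2585 + 2*(-417)²) = 243378/(2585 + 2*173889) = 243378/(2585 + 347778) = 243378/350363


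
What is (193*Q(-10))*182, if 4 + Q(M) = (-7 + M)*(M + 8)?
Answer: 1053780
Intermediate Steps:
Q(M) = -4 + (-7 + M)*(8 + M) (Q(M) = -4 + (-7 + M)*(M + 8) = -4 + (-7 + M)*(8 + M))
(193*Q(-10))*182 = (193*(-60 - 10 + (-10)²))*182 = (193*(-60 - 10 + 100))*182 = (193*30)*182 = 5790*182 = 1053780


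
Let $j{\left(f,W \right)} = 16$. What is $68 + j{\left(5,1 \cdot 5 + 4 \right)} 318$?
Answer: $5156$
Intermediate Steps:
$68 + j{\left(5,1 \cdot 5 + 4 \right)} 318 = 68 + 16 \cdot 318 = 68 + 5088 = 5156$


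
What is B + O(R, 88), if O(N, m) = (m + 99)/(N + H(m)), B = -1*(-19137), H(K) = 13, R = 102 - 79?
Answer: 689119/36 ≈ 19142.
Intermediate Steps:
R = 23
B = 19137
O(N, m) = (99 + m)/(13 + N) (O(N, m) = (m + 99)/(N + 13) = (99 + m)/(13 + N))
B + O(R, 88) = 19137 + (99 + 88)/(13 + 23) = 19137 + 187/36 = 689119/36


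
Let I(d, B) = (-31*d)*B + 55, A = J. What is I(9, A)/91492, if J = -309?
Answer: 43133/45746 ≈ 0.94288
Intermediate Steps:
A = -309
I(d, B) = 55 - 31*B*d (I(d, B) = -31*B*d + 55 = 55 - 31*B*d)
I(9, A)/91492 = (55 - 31*(-309)*9)/91492 = (55 + 86211)*(1/91492) = 86266*(1/91492) = 43133/45746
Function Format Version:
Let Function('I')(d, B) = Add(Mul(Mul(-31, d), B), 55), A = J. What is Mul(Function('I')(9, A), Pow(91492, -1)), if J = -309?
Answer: Rational(43133, 45746) ≈ 0.94288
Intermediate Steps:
A = -309
Function('I')(d, B) = Add(55, Mul(-31, B, d)) (Function('I')(d, B) = Add(Mul(-31, B, d), 55) = Add(55, Mul(-31, B, d)))
Mul(Function('I')(9, A), Pow(91492, -1)) = Mul(Add(55, Mul(-31, -309, 9)), Pow(91492, -1)) = Mul(Add(55, 86211), Rational(1, 91492)) = Mul(86266, Rational(1, 91492)) = Rational(43133, 45746)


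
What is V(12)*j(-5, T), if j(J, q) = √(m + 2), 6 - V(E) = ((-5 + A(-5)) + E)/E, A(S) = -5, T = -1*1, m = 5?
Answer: 35*√7/6 ≈ 15.434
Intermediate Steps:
T = -1
V(E) = 6 - (-10 + E)/E (V(E) = 6 - ((-5 - 5) + E)/E = 6 - (-10 + E)/E)
j(J, q) = √7 (j(J, q) = √(5 + 2) = √7)
V(12)*j(-5, T) = (5 + 10/12)*√7 = (5 + 10*(1/12))*√7 = (5 + ⅚)*√7 = 35*√7/6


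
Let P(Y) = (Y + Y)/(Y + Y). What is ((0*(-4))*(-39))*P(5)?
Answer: 0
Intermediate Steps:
P(Y) = 1 (P(Y) = (2*Y)/((2*Y)) = (2*Y)*(1/(2*Y)) = 1)
((0*(-4))*(-39))*P(5) = ((0*(-4))*(-39))*1 = (0*(-39))*1 = 0*1 = 0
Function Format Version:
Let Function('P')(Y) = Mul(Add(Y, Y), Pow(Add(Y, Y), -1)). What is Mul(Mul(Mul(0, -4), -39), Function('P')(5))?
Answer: 0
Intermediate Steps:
Function('P')(Y) = 1 (Function('P')(Y) = Mul(Mul(2, Y), Pow(Mul(2, Y), -1)) = Mul(Mul(2, Y), Mul(Rational(1, 2), Pow(Y, -1))) = 1)
Mul(Mul(Mul(0, -4), -39), Function('P')(5)) = Mul(Mul(Mul(0, -4), -39), 1) = Mul(Mul(0, -39), 1) = Mul(0, 1) = 0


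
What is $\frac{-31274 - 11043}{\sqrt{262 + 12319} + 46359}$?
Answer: $- \frac{1961773803}{2149144300} + \frac{42317 \sqrt{12581}}{2149144300} \approx -0.91061$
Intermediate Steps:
$\frac{-31274 - 11043}{\sqrt{262 + 12319} + 46359} = - \frac{42317}{\sqrt{12581} + 46359} = - \frac{42317}{46359 + \sqrt{12581}}$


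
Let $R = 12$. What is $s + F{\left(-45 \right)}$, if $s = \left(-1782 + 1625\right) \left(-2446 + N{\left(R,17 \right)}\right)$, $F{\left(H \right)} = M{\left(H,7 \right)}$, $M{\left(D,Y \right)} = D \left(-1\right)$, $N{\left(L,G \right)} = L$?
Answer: $382183$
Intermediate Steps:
$M{\left(D,Y \right)} = - D$
$F{\left(H \right)} = - H$
$s = 382138$ ($s = \left(-1782 + 1625\right) \left(-2446 + 12\right) = \left(-157\right) \left(-2434\right) = 382138$)
$s + F{\left(-45 \right)} = 382138 - -45 = 382138 + 45 = 382183$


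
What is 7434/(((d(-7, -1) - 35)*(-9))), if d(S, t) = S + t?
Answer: 826/43 ≈ 19.209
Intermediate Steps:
7434/(((d(-7, -1) - 35)*(-9))) = 7434/((((-7 - 1) - 35)*(-9))) = 7434/(((-8 - 35)*(-9))) = 7434/((-43*(-9))) = 7434/387 = 7434*(1/387) = 826/43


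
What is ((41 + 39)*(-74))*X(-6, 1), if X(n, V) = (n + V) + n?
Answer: 65120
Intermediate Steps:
X(n, V) = V + 2*n (X(n, V) = (V + n) + n = V + 2*n)
((41 + 39)*(-74))*X(-6, 1) = ((41 + 39)*(-74))*(1 + 2*(-6)) = (80*(-74))*(1 - 12) = -5920*(-11) = 65120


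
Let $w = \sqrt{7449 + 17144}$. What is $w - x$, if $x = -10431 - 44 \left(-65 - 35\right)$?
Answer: $6031 + \sqrt{24593} \approx 6187.8$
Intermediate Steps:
$x = -6031$ ($x = -10431 - -4400 = -10431 + 4400 = -6031$)
$w = \sqrt{24593} \approx 156.82$
$w - x = \sqrt{24593} - -6031 = \sqrt{24593} + 6031 = 6031 + \sqrt{24593}$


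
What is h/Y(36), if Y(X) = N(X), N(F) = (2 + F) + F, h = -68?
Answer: -34/37 ≈ -0.91892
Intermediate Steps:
N(F) = 2 + 2*F
Y(X) = 2 + 2*X
h/Y(36) = -68/(2 + 2*36) = -68/(2 + 72) = -68/74 = -68*1/74 = -34/37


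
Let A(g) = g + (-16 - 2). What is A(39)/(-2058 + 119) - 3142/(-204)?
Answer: 434861/28254 ≈ 15.391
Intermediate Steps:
A(g) = -18 + g (A(g) = g - 18 = -18 + g)
A(39)/(-2058 + 119) - 3142/(-204) = (-18 + 39)/(-2058 + 119) - 3142/(-204) = 21/(-1939) - 3142*(-1/204) = 21*(-1/1939) + 1571/102 = -3/277 + 1571/102 = 434861/28254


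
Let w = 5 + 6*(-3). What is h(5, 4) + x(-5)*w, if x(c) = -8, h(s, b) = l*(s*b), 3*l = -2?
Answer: 272/3 ≈ 90.667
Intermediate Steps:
l = -⅔ (l = (⅓)*(-2) = -⅔ ≈ -0.66667)
h(s, b) = -2*b*s/3 (h(s, b) = -2*s*b/3 = -2*b*s/3)
w = -13 (w = 5 - 18 = -13)
h(5, 4) + x(-5)*w = -⅔*4*5 - 8*(-13) = -40/3 + 104 = 272/3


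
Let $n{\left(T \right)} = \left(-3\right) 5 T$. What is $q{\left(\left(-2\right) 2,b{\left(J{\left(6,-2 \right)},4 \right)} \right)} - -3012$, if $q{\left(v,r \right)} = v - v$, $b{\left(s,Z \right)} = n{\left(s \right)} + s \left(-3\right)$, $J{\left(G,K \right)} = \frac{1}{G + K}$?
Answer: $3012$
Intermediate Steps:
$n{\left(T \right)} = - 15 T$
$b{\left(s,Z \right)} = - 18 s$ ($b{\left(s,Z \right)} = - 15 s + s \left(-3\right) = - 15 s - 3 s = - 18 s$)
$q{\left(v,r \right)} = 0$
$q{\left(\left(-2\right) 2,b{\left(J{\left(6,-2 \right)},4 \right)} \right)} - -3012 = 0 - -3012 = 0 + 3012 = 3012$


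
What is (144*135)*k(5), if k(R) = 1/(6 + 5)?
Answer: 19440/11 ≈ 1767.3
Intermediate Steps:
k(R) = 1/11
(144*135)*k(5) = (144*135)*(1/11) = 19440*(1/11) = 19440/11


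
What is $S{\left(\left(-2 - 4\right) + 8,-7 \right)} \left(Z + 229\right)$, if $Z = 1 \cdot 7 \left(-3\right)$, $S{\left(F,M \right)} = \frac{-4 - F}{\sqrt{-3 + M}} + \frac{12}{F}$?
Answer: $1248 + \frac{624 i \sqrt{10}}{5} \approx 1248.0 + 394.65 i$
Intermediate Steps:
$S{\left(F,M \right)} = \frac{12}{F} + \frac{-4 - F}{\sqrt{-3 + M}}$ ($S{\left(F,M \right)} = \frac{-4 - F}{\sqrt{-3 + M}} + \frac{12}{F} = \frac{12}{F} + \frac{-4 - F}{\sqrt{-3 + M}}$)
$Z = -21$ ($Z = 7 \left(-3\right) = -21$)
$S{\left(\left(-2 - 4\right) + 8,-7 \right)} \left(Z + 229\right) = \left(- \frac{4}{\sqrt{-3 - 7}} + \frac{12}{\left(-2 - 4\right) + 8} - \frac{\left(-2 - 4\right) + 8}{\sqrt{-3 - 7}}\right) \left(-21 + 229\right) = \left(- \frac{4}{i \sqrt{10}} + \frac{12}{-6 + 8} - \frac{-6 + 8}{i \sqrt{10}}\right) 208 = \left(- 4 \left(- \frac{i \sqrt{10}}{10}\right) + \frac{12}{2} - 2 \left(- \frac{i \sqrt{10}}{10}\right)\right) 208 = \left(\frac{2 i \sqrt{10}}{5} + 12 \cdot \frac{1}{2} + \frac{i \sqrt{10}}{5}\right) 208 = \left(\frac{2 i \sqrt{10}}{5} + 6 + \frac{i \sqrt{10}}{5}\right) 208 = \left(6 + \frac{3 i \sqrt{10}}{5}\right) 208 = 1248 + \frac{624 i \sqrt{10}}{5}$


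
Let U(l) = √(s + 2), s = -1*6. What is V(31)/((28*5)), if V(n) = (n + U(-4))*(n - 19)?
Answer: 93/35 + 6*I/35 ≈ 2.6571 + 0.17143*I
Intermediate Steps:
s = -6
U(l) = 2*I (U(l) = √(-6 + 2) = √(-4) = 2*I)
V(n) = (-19 + n)*(n + 2*I) (V(n) = (n + 2*I)*(n - 19) = (n + 2*I)*(-19 + n) = (-19 + n)*(n + 2*I))
V(31)/((28*5)) = (31² - 38*I + 31*(-19 + 2*I))/((28*5)) = (961 - 38*I + (-589 + 62*I))/140 = (372 + 24*I)*(1/140) = 93/35 + 6*I/35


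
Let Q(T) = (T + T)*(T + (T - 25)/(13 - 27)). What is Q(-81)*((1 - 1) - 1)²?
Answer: 83268/7 ≈ 11895.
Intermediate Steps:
Q(T) = 2*T*(25/14 + 13*T/14) (Q(T) = (2*T)*(T + (-25 + T)/(-14)) = (2*T)*(T + (-25 + T)*(-1/14)) = (2*T)*(T + (25/14 - T/14)) = (2*T)*(25/14 + 13*T/14) = 2*T*(25/14 + 13*T/14))
Q(-81)*((1 - 1) - 1)² = ((⅐)*(-81)*(25 + 13*(-81)))*((1 - 1) - 1)² = ((⅐)*(-81)*(25 - 1053))*(0 - 1)² = ((⅐)*(-81)*(-1028))*(-1)² = (83268/7)*1 = 83268/7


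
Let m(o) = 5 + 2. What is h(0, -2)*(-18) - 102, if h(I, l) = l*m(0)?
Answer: 150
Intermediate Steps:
m(o) = 7
h(I, l) = 7*l (h(I, l) = l*7 = 7*l)
h(0, -2)*(-18) - 102 = (7*(-2))*(-18) - 102 = -14*(-18) - 102 = 252 - 102 = 150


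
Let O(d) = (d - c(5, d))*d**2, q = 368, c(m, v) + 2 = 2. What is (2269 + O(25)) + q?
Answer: 18262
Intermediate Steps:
c(m, v) = 0 (c(m, v) = -2 + 2 = 0)
O(d) = d**3 (O(d) = (d - 1*0)*d**2 = (d + 0)*d**2 = d*d**2 = d**3)
(2269 + O(25)) + q = (2269 + 25**3) + 368 = (2269 + 15625) + 368 = 17894 + 368 = 18262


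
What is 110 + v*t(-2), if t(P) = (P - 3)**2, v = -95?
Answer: -2265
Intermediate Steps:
t(P) = (-3 + P)**2
110 + v*t(-2) = 110 - 95*(-3 - 2)**2 = 110 - 95*(-5)**2 = 110 - 95*25 = 110 - 2375 = -2265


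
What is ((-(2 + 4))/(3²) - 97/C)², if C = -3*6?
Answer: 7225/324 ≈ 22.299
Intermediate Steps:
C = -18 (C = -3*6 = -18)
((-(2 + 4))/(3²) - 97/C)² = ((-(2 + 4))/(3²) - 97/(-18))² = (-1*6/9 - 97*(-1/18))² = (-6*⅑ + 97/18)² = (-⅔ + 97/18)² = (85/18)² = 7225/324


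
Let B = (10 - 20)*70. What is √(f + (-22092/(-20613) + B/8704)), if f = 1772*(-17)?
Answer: I*√105214610545850910/1868912 ≈ 173.56*I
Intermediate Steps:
B = -700 (B = -10*70 = -700)
f = -30124
√(f + (-22092/(-20613) + B/8704)) = √(-30124 + (-22092/(-20613) - 700/8704)) = √(-30124 + (-22092*(-1/20613) - 700*1/8704)) = √(-30124 + (7364/6871 - 175/2176)) = √(-30124 + 14821639/14951296) = √(-450378019065/14951296) = I*√105214610545850910/1868912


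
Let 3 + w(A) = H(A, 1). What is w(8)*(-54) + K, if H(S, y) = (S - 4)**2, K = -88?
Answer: -790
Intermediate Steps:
H(S, y) = (-4 + S)**2
w(A) = -3 + (-4 + A)**2
w(8)*(-54) + K = (-3 + (-4 + 8)**2)*(-54) - 88 = (-3 + 4**2)*(-54) - 88 = (-3 + 16)*(-54) - 88 = 13*(-54) - 88 = -702 - 88 = -790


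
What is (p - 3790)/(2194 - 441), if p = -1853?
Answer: -5643/1753 ≈ -3.2191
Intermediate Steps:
(p - 3790)/(2194 - 441) = (-1853 - 3790)/(2194 - 441) = -5643/1753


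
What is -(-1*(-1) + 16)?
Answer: -17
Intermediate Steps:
-(-1*(-1) + 16) = -(1 + 16) = -1*17 = -17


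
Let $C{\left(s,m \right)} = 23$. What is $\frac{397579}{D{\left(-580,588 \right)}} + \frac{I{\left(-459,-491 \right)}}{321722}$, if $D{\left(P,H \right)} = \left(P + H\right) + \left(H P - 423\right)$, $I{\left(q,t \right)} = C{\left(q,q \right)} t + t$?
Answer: $- \frac{65966808379}{54926792755} \approx -1.201$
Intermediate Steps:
$I{\left(q,t \right)} = 24 t$ ($I{\left(q,t \right)} = 23 t + t = 24 t$)
$D{\left(P,H \right)} = -423 + H + P + H P$ ($D{\left(P,H \right)} = \left(H + P\right) + \left(-423 + H P\right) = -423 + H + P + H P$)
$\frac{397579}{D{\left(-580,588 \right)}} + \frac{I{\left(-459,-491 \right)}}{321722} = \frac{397579}{-423 + 588 - 580 + 588 \left(-580\right)} + \frac{24 \left(-491\right)}{321722} = \frac{397579}{-423 + 588 - 580 - 341040} - \frac{5892}{160861} = \frac{397579}{-341455} - \frac{5892}{160861} = 397579 \left(- \frac{1}{341455}\right) - \frac{5892}{160861} = - \frac{397579}{341455} - \frac{5892}{160861} = - \frac{65966808379}{54926792755}$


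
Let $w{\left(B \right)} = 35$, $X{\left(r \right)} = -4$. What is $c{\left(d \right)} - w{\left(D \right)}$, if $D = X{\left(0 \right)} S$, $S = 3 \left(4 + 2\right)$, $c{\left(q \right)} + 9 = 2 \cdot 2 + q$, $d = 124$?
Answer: $84$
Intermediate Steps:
$c{\left(q \right)} = -5 + q$ ($c{\left(q \right)} = -9 + \left(2 \cdot 2 + q\right) = -9 + \left(4 + q\right) = -5 + q$)
$S = 18$ ($S = 3 \cdot 6 = 18$)
$D = -72$ ($D = \left(-4\right) 18 = -72$)
$c{\left(d \right)} - w{\left(D \right)} = \left(-5 + 124\right) - 35 = 119 - 35 = 84$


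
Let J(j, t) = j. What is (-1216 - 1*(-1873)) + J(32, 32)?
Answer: 689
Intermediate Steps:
(-1216 - 1*(-1873)) + J(32, 32) = (-1216 - 1*(-1873)) + 32 = (-1216 + 1873) + 32 = 657 + 32 = 689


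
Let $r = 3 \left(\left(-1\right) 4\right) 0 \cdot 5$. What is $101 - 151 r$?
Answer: $101$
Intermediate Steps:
$r = 0$ ($r = 3 \left(-4\right) 0 \cdot 5 = \left(-12\right) 0 \cdot 5 = 0 \cdot 5 = 0$)
$101 - 151 r = 101 - 0 = 101 + 0 = 101$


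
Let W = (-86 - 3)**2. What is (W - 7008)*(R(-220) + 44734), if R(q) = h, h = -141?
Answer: 40713409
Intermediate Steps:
R(q) = -141
W = 7921 (W = (-89)**2 = 7921)
(W - 7008)*(R(-220) + 44734) = (7921 - 7008)*(-141 + 44734) = 913*44593 = 40713409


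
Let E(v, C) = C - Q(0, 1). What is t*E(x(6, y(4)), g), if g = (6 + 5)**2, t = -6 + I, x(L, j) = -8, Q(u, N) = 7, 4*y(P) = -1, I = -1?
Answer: -798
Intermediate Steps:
y(P) = -1/4 (y(P) = (1/4)*(-1) = -1/4)
t = -7 (t = -6 - 1 = -7)
g = 121 (g = 11**2 = 121)
E(v, C) = -7 + C (E(v, C) = C - 1*7 = C - 7 = -7 + C)
t*E(x(6, y(4)), g) = -7*(-7 + 121) = -7*114 = -798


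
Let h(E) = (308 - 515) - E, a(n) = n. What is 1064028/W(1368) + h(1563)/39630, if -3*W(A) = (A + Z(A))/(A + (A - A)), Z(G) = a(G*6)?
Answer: -602391911/1321 ≈ -4.5601e+5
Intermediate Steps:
Z(G) = 6*G (Z(G) = G*6 = 6*G)
h(E) = -207 - E
W(A) = -7/3 (W(A) = -(A + 6*A)/(3*(A + (A - A))) = -7*A/(3*(A + 0)) = -7*A/(3*A) = -⅓*7 = -7/3)
1064028/W(1368) + h(1563)/39630 = 1064028/(-7/3) + (-207 - 1*1563)/39630 = 1064028*(-3/7) + (-207 - 1563)*(1/39630) = -456012 - 1770*1/39630 = -456012 - 59/1321 = -602391911/1321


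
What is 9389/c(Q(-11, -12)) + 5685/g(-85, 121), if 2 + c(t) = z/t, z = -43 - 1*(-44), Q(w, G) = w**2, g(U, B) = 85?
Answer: -19039156/4097 ≈ -4647.1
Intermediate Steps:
z = 1 (z = -43 + 44 = 1)
c(t) = -2 + 1/t
9389/c(Q(-11, -12)) + 5685/g(-85, 121) = 9389/(-2 + 1/((-11)**2)) + 5685/85 = 9389/(-2 + 1/121) + 5685*(1/85) = 9389/(-2 + 1/121) + 1137/17 = 9389/(-241/121) + 1137/17 = 9389*(-121/241) + 1137/17 = -1136069/241 + 1137/17 = -19039156/4097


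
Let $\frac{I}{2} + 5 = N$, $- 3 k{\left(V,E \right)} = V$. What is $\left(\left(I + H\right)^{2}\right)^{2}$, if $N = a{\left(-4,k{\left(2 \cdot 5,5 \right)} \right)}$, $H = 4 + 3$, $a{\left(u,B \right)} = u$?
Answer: $14641$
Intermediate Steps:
$k{\left(V,E \right)} = - \frac{V}{3}$
$H = 7$
$N = -4$
$I = -18$ ($I = -10 + 2 \left(-4\right) = -10 - 8 = -18$)
$\left(\left(I + H\right)^{2}\right)^{2} = \left(\left(-18 + 7\right)^{2}\right)^{2} = \left(\left(-11\right)^{2}\right)^{2} = 121^{2} = 14641$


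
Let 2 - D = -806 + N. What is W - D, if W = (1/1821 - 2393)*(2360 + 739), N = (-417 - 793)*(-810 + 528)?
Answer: -4294824432/607 ≈ -7.0755e+6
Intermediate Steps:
N = 341220 (N = -1210*(-282) = 341220)
W = -4501454516/607 (W = (1/1821 - 2393)*3099 = -4357652/1821*3099 = -4501454516/607 ≈ -7.4159e+6)
D = -340412 (D = 2 - (-806 + 341220) = 2 - 1*340414 = 2 - 340414 = -340412)
W - D = -4501454516/607 - 1*(-340412) = -4501454516/607 + 340412 = -4294824432/607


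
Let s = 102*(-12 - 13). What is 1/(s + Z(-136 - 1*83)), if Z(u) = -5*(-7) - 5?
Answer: -1/2520 ≈ -0.00039683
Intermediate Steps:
Z(u) = 30 (Z(u) = 35 - 5 = 30)
s = -2550 (s = 102*(-25) = -2550)
1/(s + Z(-136 - 1*83)) = 1/(-2550 + 30) = 1/(-2520) = -1/2520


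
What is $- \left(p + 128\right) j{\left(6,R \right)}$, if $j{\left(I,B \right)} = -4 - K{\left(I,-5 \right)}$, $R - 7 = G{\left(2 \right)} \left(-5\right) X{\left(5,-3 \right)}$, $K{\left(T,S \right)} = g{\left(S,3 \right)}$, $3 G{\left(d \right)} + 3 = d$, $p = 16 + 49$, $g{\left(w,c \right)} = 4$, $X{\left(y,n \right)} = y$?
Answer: $1544$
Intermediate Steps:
$p = 65$
$G{\left(d \right)} = -1 + \frac{d}{3}$
$K{\left(T,S \right)} = 4$
$R = \frac{46}{3}$ ($R = 7 + \left(-1 + \frac{1}{3} \cdot 2\right) \left(-5\right) 5 = 7 + \left(-1 + \frac{2}{3}\right) \left(-5\right) 5 = 7 + \left(- \frac{1}{3}\right) \left(-5\right) 5 = 7 + \frac{5}{3} \cdot 5 = 7 + \frac{25}{3} = \frac{46}{3} \approx 15.333$)
$j{\left(I,B \right)} = -8$ ($j{\left(I,B \right)} = -4 - 4 = -8$)
$- \left(p + 128\right) j{\left(6,R \right)} = - \left(65 + 128\right) \left(-8\right) = - 193 \left(-8\right) = \left(-1\right) \left(-1544\right) = 1544$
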